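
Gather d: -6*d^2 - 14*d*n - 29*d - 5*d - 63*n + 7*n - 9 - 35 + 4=-6*d^2 + d*(-14*n - 34) - 56*n - 40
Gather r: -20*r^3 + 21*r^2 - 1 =-20*r^3 + 21*r^2 - 1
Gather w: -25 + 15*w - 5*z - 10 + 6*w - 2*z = 21*w - 7*z - 35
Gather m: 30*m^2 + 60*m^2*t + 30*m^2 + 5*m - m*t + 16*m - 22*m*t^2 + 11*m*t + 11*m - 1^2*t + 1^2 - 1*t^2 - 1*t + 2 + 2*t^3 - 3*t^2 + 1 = m^2*(60*t + 60) + m*(-22*t^2 + 10*t + 32) + 2*t^3 - 4*t^2 - 2*t + 4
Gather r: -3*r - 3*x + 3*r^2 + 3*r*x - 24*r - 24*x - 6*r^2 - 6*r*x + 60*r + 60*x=-3*r^2 + r*(33 - 3*x) + 33*x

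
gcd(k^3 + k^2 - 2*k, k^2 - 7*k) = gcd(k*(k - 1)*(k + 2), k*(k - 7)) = k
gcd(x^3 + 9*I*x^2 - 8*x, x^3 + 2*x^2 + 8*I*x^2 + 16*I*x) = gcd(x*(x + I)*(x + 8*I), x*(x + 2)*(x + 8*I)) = x^2 + 8*I*x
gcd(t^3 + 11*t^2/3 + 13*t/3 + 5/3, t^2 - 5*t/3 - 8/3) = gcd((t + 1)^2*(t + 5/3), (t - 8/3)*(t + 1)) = t + 1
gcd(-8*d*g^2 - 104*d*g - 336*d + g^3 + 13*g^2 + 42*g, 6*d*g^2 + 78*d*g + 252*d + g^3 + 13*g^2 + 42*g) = g^2 + 13*g + 42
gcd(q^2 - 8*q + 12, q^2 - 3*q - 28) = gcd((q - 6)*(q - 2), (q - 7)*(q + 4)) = 1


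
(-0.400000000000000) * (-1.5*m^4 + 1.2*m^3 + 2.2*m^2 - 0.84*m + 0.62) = 0.6*m^4 - 0.48*m^3 - 0.88*m^2 + 0.336*m - 0.248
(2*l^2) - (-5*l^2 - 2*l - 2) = 7*l^2 + 2*l + 2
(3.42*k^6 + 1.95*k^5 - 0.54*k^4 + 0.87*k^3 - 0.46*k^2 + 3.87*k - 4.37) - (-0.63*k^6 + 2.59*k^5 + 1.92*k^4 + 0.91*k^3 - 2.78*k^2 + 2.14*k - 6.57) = 4.05*k^6 - 0.64*k^5 - 2.46*k^4 - 0.04*k^3 + 2.32*k^2 + 1.73*k + 2.2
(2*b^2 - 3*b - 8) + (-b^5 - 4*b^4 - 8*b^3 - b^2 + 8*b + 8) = -b^5 - 4*b^4 - 8*b^3 + b^2 + 5*b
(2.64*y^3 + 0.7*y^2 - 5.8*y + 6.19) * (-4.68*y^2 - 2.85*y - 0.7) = -12.3552*y^5 - 10.8*y^4 + 23.301*y^3 - 12.9292*y^2 - 13.5815*y - 4.333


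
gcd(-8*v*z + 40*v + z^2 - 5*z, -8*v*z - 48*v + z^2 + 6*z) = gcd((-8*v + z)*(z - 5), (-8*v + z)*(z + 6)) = -8*v + z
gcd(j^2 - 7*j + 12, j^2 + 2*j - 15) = j - 3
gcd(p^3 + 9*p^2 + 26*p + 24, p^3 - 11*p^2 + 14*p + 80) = p + 2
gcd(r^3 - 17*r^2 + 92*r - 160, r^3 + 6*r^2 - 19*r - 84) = r - 4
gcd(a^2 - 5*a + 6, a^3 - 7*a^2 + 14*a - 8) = a - 2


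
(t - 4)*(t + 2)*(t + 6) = t^3 + 4*t^2 - 20*t - 48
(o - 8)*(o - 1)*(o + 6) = o^3 - 3*o^2 - 46*o + 48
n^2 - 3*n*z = n*(n - 3*z)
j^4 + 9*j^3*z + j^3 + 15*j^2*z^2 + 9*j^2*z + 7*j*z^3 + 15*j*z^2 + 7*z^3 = (j + 1)*(j + z)^2*(j + 7*z)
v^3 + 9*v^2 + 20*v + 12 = (v + 1)*(v + 2)*(v + 6)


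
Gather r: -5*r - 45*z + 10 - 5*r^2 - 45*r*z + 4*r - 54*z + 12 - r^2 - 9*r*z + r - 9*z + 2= -6*r^2 - 54*r*z - 108*z + 24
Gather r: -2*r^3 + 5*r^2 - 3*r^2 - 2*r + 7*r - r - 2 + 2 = -2*r^3 + 2*r^2 + 4*r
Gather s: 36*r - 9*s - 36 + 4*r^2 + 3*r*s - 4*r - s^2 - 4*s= 4*r^2 + 32*r - s^2 + s*(3*r - 13) - 36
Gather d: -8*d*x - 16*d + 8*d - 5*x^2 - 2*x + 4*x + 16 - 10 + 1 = d*(-8*x - 8) - 5*x^2 + 2*x + 7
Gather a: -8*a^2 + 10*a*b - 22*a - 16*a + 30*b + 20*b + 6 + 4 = -8*a^2 + a*(10*b - 38) + 50*b + 10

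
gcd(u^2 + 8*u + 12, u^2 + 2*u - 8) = 1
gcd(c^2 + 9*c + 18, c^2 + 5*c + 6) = c + 3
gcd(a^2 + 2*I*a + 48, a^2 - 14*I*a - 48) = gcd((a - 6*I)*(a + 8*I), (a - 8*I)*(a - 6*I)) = a - 6*I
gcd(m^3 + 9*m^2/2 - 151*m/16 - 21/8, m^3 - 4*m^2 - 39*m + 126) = m + 6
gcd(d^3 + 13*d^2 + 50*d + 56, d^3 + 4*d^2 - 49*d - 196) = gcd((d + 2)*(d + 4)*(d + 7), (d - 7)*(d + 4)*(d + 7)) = d^2 + 11*d + 28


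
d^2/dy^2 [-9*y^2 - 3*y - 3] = -18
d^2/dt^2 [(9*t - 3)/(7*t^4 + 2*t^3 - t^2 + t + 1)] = 6*(882*t^7 - 154*t^6 - 237*t^5 - 42*t^4 - 211*t^3 - 3*t^2 + 18*t - 5)/(343*t^12 + 294*t^11 - 63*t^10 + 71*t^9 + 240*t^8 + 60*t^7 - 22*t^6 + 39*t^5 + 33*t^4 + t^3 + 3*t + 1)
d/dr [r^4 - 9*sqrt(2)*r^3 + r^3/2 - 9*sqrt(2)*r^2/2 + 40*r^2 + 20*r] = 4*r^3 - 27*sqrt(2)*r^2 + 3*r^2/2 - 9*sqrt(2)*r + 80*r + 20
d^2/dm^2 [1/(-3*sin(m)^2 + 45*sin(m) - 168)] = (4*sin(m)^4 - 45*sin(m)^3 - 5*sin(m)^2 + 930*sin(m) - 338)/(3*(sin(m)^2 - 15*sin(m) + 56)^3)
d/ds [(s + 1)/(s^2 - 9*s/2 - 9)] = 2*(2*s^2 - 9*s - (s + 1)*(4*s - 9) - 18)/(-2*s^2 + 9*s + 18)^2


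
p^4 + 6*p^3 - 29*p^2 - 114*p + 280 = (p - 4)*(p - 2)*(p + 5)*(p + 7)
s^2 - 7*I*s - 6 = (s - 6*I)*(s - I)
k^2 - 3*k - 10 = (k - 5)*(k + 2)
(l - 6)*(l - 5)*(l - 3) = l^3 - 14*l^2 + 63*l - 90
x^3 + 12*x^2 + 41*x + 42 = (x + 2)*(x + 3)*(x + 7)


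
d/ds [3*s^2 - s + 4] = 6*s - 1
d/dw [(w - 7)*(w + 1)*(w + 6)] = 3*w^2 - 43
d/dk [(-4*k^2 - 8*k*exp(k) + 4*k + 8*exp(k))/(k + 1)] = 4*(-2*k^2*exp(k) - k^2 - 2*k - 2*exp(k) + 1)/(k^2 + 2*k + 1)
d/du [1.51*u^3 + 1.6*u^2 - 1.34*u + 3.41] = 4.53*u^2 + 3.2*u - 1.34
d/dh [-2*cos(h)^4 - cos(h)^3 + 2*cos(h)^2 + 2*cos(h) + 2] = -5*sin(h)/4 + 3*sin(3*h)/4 + sin(4*h)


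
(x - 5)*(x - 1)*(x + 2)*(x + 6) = x^4 + 2*x^3 - 31*x^2 - 32*x + 60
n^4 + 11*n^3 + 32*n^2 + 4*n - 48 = (n - 1)*(n + 2)*(n + 4)*(n + 6)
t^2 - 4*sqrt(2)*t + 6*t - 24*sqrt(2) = (t + 6)*(t - 4*sqrt(2))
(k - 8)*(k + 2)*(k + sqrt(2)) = k^3 - 6*k^2 + sqrt(2)*k^2 - 16*k - 6*sqrt(2)*k - 16*sqrt(2)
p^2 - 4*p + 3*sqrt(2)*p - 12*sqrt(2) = (p - 4)*(p + 3*sqrt(2))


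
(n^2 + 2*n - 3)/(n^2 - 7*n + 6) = (n + 3)/(n - 6)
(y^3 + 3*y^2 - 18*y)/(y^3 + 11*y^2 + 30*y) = (y - 3)/(y + 5)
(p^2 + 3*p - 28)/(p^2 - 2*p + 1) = (p^2 + 3*p - 28)/(p^2 - 2*p + 1)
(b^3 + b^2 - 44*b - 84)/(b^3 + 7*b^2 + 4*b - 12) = (b - 7)/(b - 1)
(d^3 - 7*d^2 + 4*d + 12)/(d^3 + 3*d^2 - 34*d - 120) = (d^2 - d - 2)/(d^2 + 9*d + 20)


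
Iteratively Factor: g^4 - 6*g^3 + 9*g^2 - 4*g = (g)*(g^3 - 6*g^2 + 9*g - 4) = g*(g - 4)*(g^2 - 2*g + 1) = g*(g - 4)*(g - 1)*(g - 1)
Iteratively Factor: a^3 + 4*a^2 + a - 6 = (a + 2)*(a^2 + 2*a - 3) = (a - 1)*(a + 2)*(a + 3)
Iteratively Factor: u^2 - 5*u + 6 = (u - 3)*(u - 2)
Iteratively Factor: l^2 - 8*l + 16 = (l - 4)*(l - 4)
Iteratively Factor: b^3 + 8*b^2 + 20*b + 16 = (b + 2)*(b^2 + 6*b + 8) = (b + 2)*(b + 4)*(b + 2)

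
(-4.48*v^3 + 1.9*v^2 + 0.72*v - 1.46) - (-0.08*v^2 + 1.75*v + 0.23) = -4.48*v^3 + 1.98*v^2 - 1.03*v - 1.69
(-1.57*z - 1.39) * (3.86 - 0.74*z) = 1.1618*z^2 - 5.0316*z - 5.3654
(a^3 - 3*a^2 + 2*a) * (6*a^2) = 6*a^5 - 18*a^4 + 12*a^3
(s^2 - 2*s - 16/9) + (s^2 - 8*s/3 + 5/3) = 2*s^2 - 14*s/3 - 1/9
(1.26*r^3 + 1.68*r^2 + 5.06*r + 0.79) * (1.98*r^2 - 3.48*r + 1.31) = 2.4948*r^5 - 1.0584*r^4 + 5.823*r^3 - 13.8438*r^2 + 3.8794*r + 1.0349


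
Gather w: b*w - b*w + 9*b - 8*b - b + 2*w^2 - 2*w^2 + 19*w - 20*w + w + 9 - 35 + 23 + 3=0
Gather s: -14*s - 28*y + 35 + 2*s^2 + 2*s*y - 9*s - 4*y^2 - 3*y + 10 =2*s^2 + s*(2*y - 23) - 4*y^2 - 31*y + 45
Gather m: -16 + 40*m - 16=40*m - 32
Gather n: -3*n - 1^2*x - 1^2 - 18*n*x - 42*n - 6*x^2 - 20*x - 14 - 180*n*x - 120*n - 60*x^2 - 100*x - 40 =n*(-198*x - 165) - 66*x^2 - 121*x - 55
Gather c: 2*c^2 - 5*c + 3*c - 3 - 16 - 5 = 2*c^2 - 2*c - 24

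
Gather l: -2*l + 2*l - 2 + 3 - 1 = 0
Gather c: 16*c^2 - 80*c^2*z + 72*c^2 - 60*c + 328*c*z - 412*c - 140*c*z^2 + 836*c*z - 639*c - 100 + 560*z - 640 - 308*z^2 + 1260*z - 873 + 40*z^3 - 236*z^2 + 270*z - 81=c^2*(88 - 80*z) + c*(-140*z^2 + 1164*z - 1111) + 40*z^3 - 544*z^2 + 2090*z - 1694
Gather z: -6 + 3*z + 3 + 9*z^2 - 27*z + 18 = 9*z^2 - 24*z + 15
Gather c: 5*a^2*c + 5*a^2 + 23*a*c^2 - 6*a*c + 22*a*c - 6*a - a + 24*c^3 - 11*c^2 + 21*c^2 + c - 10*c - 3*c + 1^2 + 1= 5*a^2 - 7*a + 24*c^3 + c^2*(23*a + 10) + c*(5*a^2 + 16*a - 12) + 2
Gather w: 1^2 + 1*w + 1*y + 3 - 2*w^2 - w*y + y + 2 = -2*w^2 + w*(1 - y) + 2*y + 6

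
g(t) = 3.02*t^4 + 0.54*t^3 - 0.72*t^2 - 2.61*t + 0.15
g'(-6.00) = -2544.93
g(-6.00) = 3787.17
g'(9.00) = 8921.97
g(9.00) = 20126.22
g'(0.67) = 0.79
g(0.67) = -1.15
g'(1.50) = 39.64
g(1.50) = 11.73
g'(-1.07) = -14.01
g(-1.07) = 5.42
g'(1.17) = 17.27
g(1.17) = 2.63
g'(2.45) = 181.24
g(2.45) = 106.19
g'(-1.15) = -17.18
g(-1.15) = 6.66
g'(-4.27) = -907.41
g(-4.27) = 960.09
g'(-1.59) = -44.78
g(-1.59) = 19.61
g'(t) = 12.08*t^3 + 1.62*t^2 - 1.44*t - 2.61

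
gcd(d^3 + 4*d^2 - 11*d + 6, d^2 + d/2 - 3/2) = d - 1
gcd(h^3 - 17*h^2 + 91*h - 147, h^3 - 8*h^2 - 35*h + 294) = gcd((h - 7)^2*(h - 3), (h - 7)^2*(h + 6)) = h^2 - 14*h + 49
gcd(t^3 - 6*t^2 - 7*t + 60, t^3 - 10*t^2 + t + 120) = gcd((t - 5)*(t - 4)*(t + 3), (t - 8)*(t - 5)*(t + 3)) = t^2 - 2*t - 15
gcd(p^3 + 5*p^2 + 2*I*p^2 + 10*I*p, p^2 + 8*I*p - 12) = p + 2*I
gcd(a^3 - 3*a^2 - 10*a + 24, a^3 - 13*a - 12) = a^2 - a - 12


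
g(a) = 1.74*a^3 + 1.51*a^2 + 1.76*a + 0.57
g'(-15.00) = 1130.96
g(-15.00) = -5558.58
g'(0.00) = 1.76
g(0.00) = 0.57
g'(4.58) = 125.09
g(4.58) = 207.47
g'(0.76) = 7.07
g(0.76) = 3.54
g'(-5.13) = 123.64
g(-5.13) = -203.63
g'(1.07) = 10.97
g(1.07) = 6.31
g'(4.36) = 114.16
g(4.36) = 181.16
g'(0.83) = 7.86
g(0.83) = 4.07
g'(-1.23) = 5.94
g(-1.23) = -2.55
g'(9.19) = 470.37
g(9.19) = 1494.78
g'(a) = 5.22*a^2 + 3.02*a + 1.76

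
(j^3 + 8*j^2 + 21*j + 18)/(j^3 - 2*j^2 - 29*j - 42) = (j + 3)/(j - 7)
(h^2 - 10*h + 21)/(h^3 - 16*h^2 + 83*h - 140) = (h - 3)/(h^2 - 9*h + 20)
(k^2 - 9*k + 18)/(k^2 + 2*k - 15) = (k - 6)/(k + 5)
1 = 1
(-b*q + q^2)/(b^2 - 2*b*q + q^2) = q/(-b + q)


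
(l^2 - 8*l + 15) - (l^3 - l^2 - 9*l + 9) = -l^3 + 2*l^2 + l + 6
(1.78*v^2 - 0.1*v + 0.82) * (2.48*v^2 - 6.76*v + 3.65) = 4.4144*v^4 - 12.2808*v^3 + 9.2066*v^2 - 5.9082*v + 2.993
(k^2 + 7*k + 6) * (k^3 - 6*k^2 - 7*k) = k^5 + k^4 - 43*k^3 - 85*k^2 - 42*k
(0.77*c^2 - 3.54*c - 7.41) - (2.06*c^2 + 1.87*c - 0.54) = -1.29*c^2 - 5.41*c - 6.87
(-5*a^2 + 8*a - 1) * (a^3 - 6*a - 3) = -5*a^5 + 8*a^4 + 29*a^3 - 33*a^2 - 18*a + 3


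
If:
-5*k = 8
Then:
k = -8/5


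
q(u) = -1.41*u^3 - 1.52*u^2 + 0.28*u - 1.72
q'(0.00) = 0.28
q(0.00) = -1.72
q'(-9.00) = -314.99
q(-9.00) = 900.53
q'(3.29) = -55.51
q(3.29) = -67.46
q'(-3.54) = -41.97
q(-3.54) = 40.79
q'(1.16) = -8.94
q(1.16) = -5.64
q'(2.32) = -29.54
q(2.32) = -26.86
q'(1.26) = -10.27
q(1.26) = -6.60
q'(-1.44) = -4.11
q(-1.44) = -1.06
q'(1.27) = -10.40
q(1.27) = -6.70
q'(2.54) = -34.73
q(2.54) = -33.92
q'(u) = -4.23*u^2 - 3.04*u + 0.28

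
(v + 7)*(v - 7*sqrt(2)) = v^2 - 7*sqrt(2)*v + 7*v - 49*sqrt(2)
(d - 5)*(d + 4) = d^2 - d - 20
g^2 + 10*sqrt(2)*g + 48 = (g + 4*sqrt(2))*(g + 6*sqrt(2))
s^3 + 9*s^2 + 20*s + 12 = (s + 1)*(s + 2)*(s + 6)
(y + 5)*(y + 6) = y^2 + 11*y + 30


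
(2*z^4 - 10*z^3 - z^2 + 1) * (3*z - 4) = 6*z^5 - 38*z^4 + 37*z^3 + 4*z^2 + 3*z - 4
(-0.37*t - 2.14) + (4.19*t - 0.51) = 3.82*t - 2.65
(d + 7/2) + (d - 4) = 2*d - 1/2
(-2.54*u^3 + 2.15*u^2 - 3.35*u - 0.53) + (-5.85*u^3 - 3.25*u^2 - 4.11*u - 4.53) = -8.39*u^3 - 1.1*u^2 - 7.46*u - 5.06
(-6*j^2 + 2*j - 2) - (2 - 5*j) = -6*j^2 + 7*j - 4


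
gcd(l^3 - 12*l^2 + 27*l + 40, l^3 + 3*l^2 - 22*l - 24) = l + 1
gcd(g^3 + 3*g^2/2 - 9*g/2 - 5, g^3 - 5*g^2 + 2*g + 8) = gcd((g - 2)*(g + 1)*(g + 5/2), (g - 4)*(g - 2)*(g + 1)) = g^2 - g - 2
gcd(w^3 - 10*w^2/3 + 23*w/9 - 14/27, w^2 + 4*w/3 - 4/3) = w - 2/3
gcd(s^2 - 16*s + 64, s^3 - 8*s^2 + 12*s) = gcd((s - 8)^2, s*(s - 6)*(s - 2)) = 1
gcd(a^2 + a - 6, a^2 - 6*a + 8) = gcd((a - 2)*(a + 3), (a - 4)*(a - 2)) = a - 2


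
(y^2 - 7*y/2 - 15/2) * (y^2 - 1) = y^4 - 7*y^3/2 - 17*y^2/2 + 7*y/2 + 15/2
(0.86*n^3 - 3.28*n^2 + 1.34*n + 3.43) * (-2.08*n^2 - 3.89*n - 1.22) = -1.7888*n^5 + 3.477*n^4 + 8.9228*n^3 - 8.3454*n^2 - 14.9775*n - 4.1846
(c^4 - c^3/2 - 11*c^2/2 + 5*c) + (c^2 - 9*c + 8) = c^4 - c^3/2 - 9*c^2/2 - 4*c + 8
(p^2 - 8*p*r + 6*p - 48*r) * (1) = p^2 - 8*p*r + 6*p - 48*r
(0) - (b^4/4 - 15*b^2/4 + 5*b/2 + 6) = -b^4/4 + 15*b^2/4 - 5*b/2 - 6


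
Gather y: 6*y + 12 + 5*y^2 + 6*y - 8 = 5*y^2 + 12*y + 4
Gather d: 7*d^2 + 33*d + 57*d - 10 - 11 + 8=7*d^2 + 90*d - 13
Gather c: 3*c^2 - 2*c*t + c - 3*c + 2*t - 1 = 3*c^2 + c*(-2*t - 2) + 2*t - 1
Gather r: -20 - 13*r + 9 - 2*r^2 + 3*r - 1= -2*r^2 - 10*r - 12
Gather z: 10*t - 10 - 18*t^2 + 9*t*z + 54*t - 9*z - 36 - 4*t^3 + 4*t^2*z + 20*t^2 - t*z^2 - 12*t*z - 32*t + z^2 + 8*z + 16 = -4*t^3 + 2*t^2 + 32*t + z^2*(1 - t) + z*(4*t^2 - 3*t - 1) - 30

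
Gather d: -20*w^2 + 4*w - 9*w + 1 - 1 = -20*w^2 - 5*w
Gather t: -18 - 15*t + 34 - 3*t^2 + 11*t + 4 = -3*t^2 - 4*t + 20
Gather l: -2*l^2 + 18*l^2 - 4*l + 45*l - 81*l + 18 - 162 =16*l^2 - 40*l - 144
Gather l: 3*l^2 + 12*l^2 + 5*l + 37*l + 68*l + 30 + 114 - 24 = 15*l^2 + 110*l + 120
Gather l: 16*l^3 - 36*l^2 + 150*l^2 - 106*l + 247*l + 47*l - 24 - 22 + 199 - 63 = 16*l^3 + 114*l^2 + 188*l + 90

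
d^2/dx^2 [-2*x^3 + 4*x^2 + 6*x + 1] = 8 - 12*x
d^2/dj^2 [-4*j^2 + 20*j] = -8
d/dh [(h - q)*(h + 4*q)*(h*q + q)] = q*(3*h^2 + 6*h*q + 2*h - 4*q^2 + 3*q)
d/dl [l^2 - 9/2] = 2*l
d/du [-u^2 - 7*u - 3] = -2*u - 7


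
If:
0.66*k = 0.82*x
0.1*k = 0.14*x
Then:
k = 0.00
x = 0.00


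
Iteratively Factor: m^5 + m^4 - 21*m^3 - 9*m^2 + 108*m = (m - 3)*(m^4 + 4*m^3 - 9*m^2 - 36*m) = m*(m - 3)*(m^3 + 4*m^2 - 9*m - 36) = m*(m - 3)^2*(m^2 + 7*m + 12) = m*(m - 3)^2*(m + 4)*(m + 3)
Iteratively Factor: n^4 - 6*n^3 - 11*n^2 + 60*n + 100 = (n - 5)*(n^3 - n^2 - 16*n - 20) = (n - 5)*(n + 2)*(n^2 - 3*n - 10) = (n - 5)^2*(n + 2)*(n + 2)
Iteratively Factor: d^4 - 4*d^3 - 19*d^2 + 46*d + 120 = (d - 5)*(d^3 + d^2 - 14*d - 24) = (d - 5)*(d - 4)*(d^2 + 5*d + 6) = (d - 5)*(d - 4)*(d + 2)*(d + 3)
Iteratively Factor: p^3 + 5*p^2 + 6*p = (p + 3)*(p^2 + 2*p) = p*(p + 3)*(p + 2)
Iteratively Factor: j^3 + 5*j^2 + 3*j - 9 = (j + 3)*(j^2 + 2*j - 3) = (j + 3)^2*(j - 1)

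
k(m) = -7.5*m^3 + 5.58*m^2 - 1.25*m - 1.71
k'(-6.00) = -878.21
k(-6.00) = 1826.67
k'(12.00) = -3107.33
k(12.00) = -12173.19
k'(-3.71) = -352.35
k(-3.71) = 462.72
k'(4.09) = -331.99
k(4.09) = -426.61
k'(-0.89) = -29.00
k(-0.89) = 9.11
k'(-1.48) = -67.05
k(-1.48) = 36.68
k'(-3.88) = -383.27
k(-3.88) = 525.23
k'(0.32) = 0.02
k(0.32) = -1.78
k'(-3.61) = -334.76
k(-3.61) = 428.37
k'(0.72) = -4.88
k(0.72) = -2.52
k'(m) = -22.5*m^2 + 11.16*m - 1.25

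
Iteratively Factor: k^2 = (k)*(k)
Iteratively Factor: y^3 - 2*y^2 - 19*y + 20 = (y - 1)*(y^2 - y - 20) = (y - 5)*(y - 1)*(y + 4)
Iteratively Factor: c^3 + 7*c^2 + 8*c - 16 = (c - 1)*(c^2 + 8*c + 16) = (c - 1)*(c + 4)*(c + 4)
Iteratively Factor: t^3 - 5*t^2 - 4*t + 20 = (t - 2)*(t^2 - 3*t - 10) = (t - 5)*(t - 2)*(t + 2)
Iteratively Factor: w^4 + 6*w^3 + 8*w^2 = (w)*(w^3 + 6*w^2 + 8*w) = w*(w + 2)*(w^2 + 4*w) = w^2*(w + 2)*(w + 4)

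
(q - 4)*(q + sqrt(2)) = q^2 - 4*q + sqrt(2)*q - 4*sqrt(2)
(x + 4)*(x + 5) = x^2 + 9*x + 20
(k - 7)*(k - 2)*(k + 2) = k^3 - 7*k^2 - 4*k + 28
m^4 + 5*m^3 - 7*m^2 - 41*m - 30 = (m - 3)*(m + 1)*(m + 2)*(m + 5)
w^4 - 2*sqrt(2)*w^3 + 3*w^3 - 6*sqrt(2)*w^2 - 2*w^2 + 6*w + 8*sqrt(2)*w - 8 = (w - 1)*(w + 4)*(w - sqrt(2))^2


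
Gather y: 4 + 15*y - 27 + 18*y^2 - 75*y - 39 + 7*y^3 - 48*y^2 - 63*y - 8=7*y^3 - 30*y^2 - 123*y - 70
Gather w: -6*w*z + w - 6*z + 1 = w*(1 - 6*z) - 6*z + 1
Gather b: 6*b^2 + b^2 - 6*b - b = 7*b^2 - 7*b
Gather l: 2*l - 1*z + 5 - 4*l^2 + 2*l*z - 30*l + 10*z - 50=-4*l^2 + l*(2*z - 28) + 9*z - 45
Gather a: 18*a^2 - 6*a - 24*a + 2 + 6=18*a^2 - 30*a + 8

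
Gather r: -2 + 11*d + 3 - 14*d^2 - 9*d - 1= -14*d^2 + 2*d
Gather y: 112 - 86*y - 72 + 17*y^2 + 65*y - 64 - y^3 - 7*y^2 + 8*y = -y^3 + 10*y^2 - 13*y - 24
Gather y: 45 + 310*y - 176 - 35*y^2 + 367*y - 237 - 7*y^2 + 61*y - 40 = -42*y^2 + 738*y - 408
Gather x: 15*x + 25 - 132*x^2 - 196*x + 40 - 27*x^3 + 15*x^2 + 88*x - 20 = -27*x^3 - 117*x^2 - 93*x + 45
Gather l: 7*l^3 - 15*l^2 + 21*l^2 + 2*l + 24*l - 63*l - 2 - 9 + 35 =7*l^3 + 6*l^2 - 37*l + 24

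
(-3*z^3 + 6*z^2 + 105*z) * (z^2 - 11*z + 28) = -3*z^5 + 39*z^4 - 45*z^3 - 987*z^2 + 2940*z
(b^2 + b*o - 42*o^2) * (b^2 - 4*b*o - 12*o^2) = b^4 - 3*b^3*o - 58*b^2*o^2 + 156*b*o^3 + 504*o^4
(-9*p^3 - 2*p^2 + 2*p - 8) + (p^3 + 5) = -8*p^3 - 2*p^2 + 2*p - 3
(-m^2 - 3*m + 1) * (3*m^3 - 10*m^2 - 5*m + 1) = -3*m^5 + m^4 + 38*m^3 + 4*m^2 - 8*m + 1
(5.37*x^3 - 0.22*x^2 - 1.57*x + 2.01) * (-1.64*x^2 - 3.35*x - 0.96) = -8.8068*x^5 - 17.6287*x^4 - 1.8434*x^3 + 2.1743*x^2 - 5.2263*x - 1.9296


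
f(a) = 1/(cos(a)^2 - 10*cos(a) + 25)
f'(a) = (2*sin(a)*cos(a) - 10*sin(a))/(cos(a)^2 - 10*cos(a) + 25)^2 = 2*sin(a)/(cos(a) - 5)^3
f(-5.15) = 0.05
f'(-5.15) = -0.02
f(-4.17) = 0.03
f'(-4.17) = -0.01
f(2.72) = 0.03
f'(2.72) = -0.00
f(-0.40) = 0.06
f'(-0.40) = 0.01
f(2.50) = 0.03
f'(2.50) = -0.01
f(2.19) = 0.03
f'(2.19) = -0.01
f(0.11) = 0.06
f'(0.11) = -0.00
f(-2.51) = 0.03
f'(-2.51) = 0.01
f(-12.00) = 0.06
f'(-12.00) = -0.01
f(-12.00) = 0.06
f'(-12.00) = -0.01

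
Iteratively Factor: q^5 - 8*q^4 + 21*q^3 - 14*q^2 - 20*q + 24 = (q - 2)*(q^4 - 6*q^3 + 9*q^2 + 4*q - 12) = (q - 2)^2*(q^3 - 4*q^2 + q + 6) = (q - 2)^3*(q^2 - 2*q - 3) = (q - 2)^3*(q + 1)*(q - 3)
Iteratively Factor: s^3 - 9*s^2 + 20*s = (s - 5)*(s^2 - 4*s) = (s - 5)*(s - 4)*(s)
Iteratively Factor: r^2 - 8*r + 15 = (r - 3)*(r - 5)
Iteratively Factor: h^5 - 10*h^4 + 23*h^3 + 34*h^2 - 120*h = (h - 3)*(h^4 - 7*h^3 + 2*h^2 + 40*h) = (h - 3)*(h + 2)*(h^3 - 9*h^2 + 20*h) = (h - 4)*(h - 3)*(h + 2)*(h^2 - 5*h) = (h - 5)*(h - 4)*(h - 3)*(h + 2)*(h)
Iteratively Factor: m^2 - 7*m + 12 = (m - 3)*(m - 4)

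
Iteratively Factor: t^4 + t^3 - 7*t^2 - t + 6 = (t - 1)*(t^3 + 2*t^2 - 5*t - 6) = (t - 2)*(t - 1)*(t^2 + 4*t + 3) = (t - 2)*(t - 1)*(t + 1)*(t + 3)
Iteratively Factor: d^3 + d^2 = (d)*(d^2 + d) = d*(d + 1)*(d)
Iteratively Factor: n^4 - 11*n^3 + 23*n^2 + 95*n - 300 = (n + 3)*(n^3 - 14*n^2 + 65*n - 100) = (n - 5)*(n + 3)*(n^2 - 9*n + 20) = (n - 5)*(n - 4)*(n + 3)*(n - 5)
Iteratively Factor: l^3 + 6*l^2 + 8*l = (l)*(l^2 + 6*l + 8) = l*(l + 4)*(l + 2)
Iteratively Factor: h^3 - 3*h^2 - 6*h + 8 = (h - 4)*(h^2 + h - 2) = (h - 4)*(h - 1)*(h + 2)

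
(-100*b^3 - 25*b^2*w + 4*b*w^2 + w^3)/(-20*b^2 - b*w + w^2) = 5*b + w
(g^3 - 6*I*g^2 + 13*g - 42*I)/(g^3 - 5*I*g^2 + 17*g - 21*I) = (g - 2*I)/(g - I)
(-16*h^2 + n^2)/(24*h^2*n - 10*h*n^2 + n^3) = (-4*h - n)/(n*(6*h - n))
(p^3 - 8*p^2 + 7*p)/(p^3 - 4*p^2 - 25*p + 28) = p/(p + 4)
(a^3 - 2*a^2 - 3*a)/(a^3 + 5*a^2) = (a^2 - 2*a - 3)/(a*(a + 5))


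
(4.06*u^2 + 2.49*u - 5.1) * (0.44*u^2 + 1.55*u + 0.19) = 1.7864*u^4 + 7.3886*u^3 + 2.3869*u^2 - 7.4319*u - 0.969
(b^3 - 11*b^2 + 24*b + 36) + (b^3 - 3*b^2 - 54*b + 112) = 2*b^3 - 14*b^2 - 30*b + 148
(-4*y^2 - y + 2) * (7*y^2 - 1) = -28*y^4 - 7*y^3 + 18*y^2 + y - 2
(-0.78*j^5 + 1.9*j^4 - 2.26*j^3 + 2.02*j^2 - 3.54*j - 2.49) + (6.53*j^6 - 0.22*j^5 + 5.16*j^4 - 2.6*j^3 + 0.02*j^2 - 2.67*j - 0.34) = 6.53*j^6 - 1.0*j^5 + 7.06*j^4 - 4.86*j^3 + 2.04*j^2 - 6.21*j - 2.83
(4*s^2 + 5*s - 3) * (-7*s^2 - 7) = -28*s^4 - 35*s^3 - 7*s^2 - 35*s + 21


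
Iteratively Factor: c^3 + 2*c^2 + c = (c)*(c^2 + 2*c + 1) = c*(c + 1)*(c + 1)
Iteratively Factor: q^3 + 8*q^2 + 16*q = (q + 4)*(q^2 + 4*q) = q*(q + 4)*(q + 4)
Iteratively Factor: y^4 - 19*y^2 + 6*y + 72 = (y + 2)*(y^3 - 2*y^2 - 15*y + 36) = (y - 3)*(y + 2)*(y^2 + y - 12) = (y - 3)^2*(y + 2)*(y + 4)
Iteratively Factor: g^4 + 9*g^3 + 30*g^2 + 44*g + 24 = (g + 3)*(g^3 + 6*g^2 + 12*g + 8) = (g + 2)*(g + 3)*(g^2 + 4*g + 4) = (g + 2)^2*(g + 3)*(g + 2)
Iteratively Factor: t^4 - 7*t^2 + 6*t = (t)*(t^3 - 7*t + 6) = t*(t - 1)*(t^2 + t - 6) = t*(t - 1)*(t + 3)*(t - 2)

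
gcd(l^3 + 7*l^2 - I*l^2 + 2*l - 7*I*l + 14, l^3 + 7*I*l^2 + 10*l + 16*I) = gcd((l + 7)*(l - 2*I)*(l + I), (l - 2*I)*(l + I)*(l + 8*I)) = l^2 - I*l + 2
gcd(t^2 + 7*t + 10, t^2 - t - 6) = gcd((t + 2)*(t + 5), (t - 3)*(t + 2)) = t + 2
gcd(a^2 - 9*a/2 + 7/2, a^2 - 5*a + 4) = a - 1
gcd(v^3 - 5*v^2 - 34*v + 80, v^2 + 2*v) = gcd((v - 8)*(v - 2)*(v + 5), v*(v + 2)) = 1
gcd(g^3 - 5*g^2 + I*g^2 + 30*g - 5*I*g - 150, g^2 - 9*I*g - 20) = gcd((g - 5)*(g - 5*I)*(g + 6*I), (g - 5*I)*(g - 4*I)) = g - 5*I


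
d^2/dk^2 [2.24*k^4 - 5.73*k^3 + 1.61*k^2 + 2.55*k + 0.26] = 26.88*k^2 - 34.38*k + 3.22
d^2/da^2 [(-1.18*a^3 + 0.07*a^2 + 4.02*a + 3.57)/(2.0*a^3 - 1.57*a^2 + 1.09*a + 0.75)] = (-6.85039999999999*a^6 + 111.9144*a^5 + 115.9476*a^4 - 183.879438*a^3 + 21.840408*a^2 - 44.367246*a + 10.396434)/(8.0*a^9 - 18.84*a^8 + 27.8694*a^7 - 15.405493*a^6 + 1.058823*a^5 + 9.760074*a^4 - 3.030821*a^3 + 0.0238500000000004*a^2 + 1.839375*a + 0.421875)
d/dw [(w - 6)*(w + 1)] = 2*w - 5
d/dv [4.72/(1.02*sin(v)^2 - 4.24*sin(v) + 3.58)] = (20.0128 - 9.6288*sin(v))*cos(v)/(1.02*sin(v)^2 - 4.24*sin(v) + 3.58)^2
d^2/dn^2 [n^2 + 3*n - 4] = 2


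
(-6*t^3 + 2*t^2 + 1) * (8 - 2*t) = 12*t^4 - 52*t^3 + 16*t^2 - 2*t + 8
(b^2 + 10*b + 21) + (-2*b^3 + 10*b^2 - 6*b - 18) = -2*b^3 + 11*b^2 + 4*b + 3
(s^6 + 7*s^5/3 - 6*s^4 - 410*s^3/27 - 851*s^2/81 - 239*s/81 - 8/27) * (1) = s^6 + 7*s^5/3 - 6*s^4 - 410*s^3/27 - 851*s^2/81 - 239*s/81 - 8/27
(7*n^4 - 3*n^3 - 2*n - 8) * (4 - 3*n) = -21*n^5 + 37*n^4 - 12*n^3 + 6*n^2 + 16*n - 32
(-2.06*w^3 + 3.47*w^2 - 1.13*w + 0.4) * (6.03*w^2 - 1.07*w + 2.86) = -12.4218*w^5 + 23.1283*w^4 - 16.4184*w^3 + 13.5453*w^2 - 3.6598*w + 1.144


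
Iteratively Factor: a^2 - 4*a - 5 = (a + 1)*(a - 5)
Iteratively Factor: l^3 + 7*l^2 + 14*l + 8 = (l + 1)*(l^2 + 6*l + 8) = (l + 1)*(l + 4)*(l + 2)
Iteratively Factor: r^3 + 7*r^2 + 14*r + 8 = (r + 1)*(r^2 + 6*r + 8) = (r + 1)*(r + 2)*(r + 4)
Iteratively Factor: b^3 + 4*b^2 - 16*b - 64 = (b + 4)*(b^2 - 16) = (b - 4)*(b + 4)*(b + 4)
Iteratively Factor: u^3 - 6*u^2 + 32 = (u - 4)*(u^2 - 2*u - 8) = (u - 4)^2*(u + 2)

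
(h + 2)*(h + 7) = h^2 + 9*h + 14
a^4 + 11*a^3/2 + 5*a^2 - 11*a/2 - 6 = (a - 1)*(a + 1)*(a + 3/2)*(a + 4)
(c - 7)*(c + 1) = c^2 - 6*c - 7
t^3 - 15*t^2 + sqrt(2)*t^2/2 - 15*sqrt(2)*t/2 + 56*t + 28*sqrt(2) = (t - 8)*(t - 7)*(t + sqrt(2)/2)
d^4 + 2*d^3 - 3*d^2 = d^2*(d - 1)*(d + 3)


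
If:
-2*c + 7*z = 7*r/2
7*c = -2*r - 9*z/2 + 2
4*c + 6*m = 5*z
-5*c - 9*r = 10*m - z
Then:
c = 2128/8663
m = -942/8663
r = -72/8663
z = 572/8663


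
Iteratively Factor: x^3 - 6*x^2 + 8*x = (x)*(x^2 - 6*x + 8) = x*(x - 4)*(x - 2)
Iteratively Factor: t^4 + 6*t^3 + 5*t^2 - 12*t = (t + 4)*(t^3 + 2*t^2 - 3*t) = t*(t + 4)*(t^2 + 2*t - 3) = t*(t + 3)*(t + 4)*(t - 1)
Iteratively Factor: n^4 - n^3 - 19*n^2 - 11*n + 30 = (n - 1)*(n^3 - 19*n - 30) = (n - 1)*(n + 3)*(n^2 - 3*n - 10) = (n - 5)*(n - 1)*(n + 3)*(n + 2)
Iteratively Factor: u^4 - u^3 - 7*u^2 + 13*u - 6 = (u - 1)*(u^3 - 7*u + 6) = (u - 1)*(u + 3)*(u^2 - 3*u + 2) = (u - 2)*(u - 1)*(u + 3)*(u - 1)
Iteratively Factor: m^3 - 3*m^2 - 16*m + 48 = (m - 4)*(m^2 + m - 12) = (m - 4)*(m - 3)*(m + 4)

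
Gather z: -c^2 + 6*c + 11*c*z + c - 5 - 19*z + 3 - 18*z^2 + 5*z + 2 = -c^2 + 7*c - 18*z^2 + z*(11*c - 14)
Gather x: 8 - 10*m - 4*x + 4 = -10*m - 4*x + 12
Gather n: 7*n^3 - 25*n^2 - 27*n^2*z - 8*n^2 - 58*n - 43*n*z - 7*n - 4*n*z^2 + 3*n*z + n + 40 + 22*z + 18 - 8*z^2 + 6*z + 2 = 7*n^3 + n^2*(-27*z - 33) + n*(-4*z^2 - 40*z - 64) - 8*z^2 + 28*z + 60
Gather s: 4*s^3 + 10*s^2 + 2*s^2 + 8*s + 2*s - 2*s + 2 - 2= 4*s^3 + 12*s^2 + 8*s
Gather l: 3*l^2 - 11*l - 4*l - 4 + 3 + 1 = 3*l^2 - 15*l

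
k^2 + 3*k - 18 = (k - 3)*(k + 6)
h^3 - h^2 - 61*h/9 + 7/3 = (h - 3)*(h - 1/3)*(h + 7/3)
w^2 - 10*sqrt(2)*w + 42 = (w - 7*sqrt(2))*(w - 3*sqrt(2))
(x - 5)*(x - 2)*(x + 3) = x^3 - 4*x^2 - 11*x + 30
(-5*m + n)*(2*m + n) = -10*m^2 - 3*m*n + n^2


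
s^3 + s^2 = s^2*(s + 1)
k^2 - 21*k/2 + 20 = (k - 8)*(k - 5/2)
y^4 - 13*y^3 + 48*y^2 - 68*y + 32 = (y - 8)*(y - 2)^2*(y - 1)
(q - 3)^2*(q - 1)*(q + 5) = q^4 - 2*q^3 - 20*q^2 + 66*q - 45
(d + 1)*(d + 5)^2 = d^3 + 11*d^2 + 35*d + 25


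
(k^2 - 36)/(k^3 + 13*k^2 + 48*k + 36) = (k - 6)/(k^2 + 7*k + 6)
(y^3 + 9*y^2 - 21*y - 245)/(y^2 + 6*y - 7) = (y^2 + 2*y - 35)/(y - 1)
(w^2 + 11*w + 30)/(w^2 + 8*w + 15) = (w + 6)/(w + 3)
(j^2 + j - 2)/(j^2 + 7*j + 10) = (j - 1)/(j + 5)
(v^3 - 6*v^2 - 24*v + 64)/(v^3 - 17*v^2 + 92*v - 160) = (v^2 + 2*v - 8)/(v^2 - 9*v + 20)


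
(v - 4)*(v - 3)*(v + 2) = v^3 - 5*v^2 - 2*v + 24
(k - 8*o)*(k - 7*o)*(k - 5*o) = k^3 - 20*k^2*o + 131*k*o^2 - 280*o^3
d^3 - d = d*(d - 1)*(d + 1)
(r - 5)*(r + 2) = r^2 - 3*r - 10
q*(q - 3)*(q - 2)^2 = q^4 - 7*q^3 + 16*q^2 - 12*q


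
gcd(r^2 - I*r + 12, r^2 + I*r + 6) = r + 3*I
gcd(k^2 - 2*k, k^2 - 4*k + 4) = k - 2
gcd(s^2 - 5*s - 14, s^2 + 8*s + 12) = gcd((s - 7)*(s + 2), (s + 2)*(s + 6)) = s + 2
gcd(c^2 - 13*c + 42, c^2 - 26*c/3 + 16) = c - 6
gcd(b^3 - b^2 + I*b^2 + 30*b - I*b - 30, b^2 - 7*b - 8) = 1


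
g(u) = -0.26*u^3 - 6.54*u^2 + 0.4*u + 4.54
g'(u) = -0.78*u^2 - 13.08*u + 0.4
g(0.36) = 3.82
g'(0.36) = -4.41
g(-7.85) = -275.84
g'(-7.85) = 55.01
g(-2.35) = -29.14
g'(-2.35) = 26.83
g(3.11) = -65.29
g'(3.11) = -47.82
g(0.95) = -1.21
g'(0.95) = -12.73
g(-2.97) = -47.53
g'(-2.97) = 32.37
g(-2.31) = -28.08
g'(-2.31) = 26.45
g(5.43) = -227.75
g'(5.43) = -93.62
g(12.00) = -1381.70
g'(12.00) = -268.88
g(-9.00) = -339.26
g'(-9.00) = 54.94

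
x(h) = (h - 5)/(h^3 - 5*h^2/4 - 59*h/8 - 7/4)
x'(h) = (h - 5)*(-3*h^2 + 5*h/2 + 59/8)/(h^3 - 5*h^2/4 - 59*h/8 - 7/4)^2 + 1/(h^3 - 5*h^2/4 - 59*h/8 - 7/4) = 8*(-16*h^3 + 130*h^2 - 100*h - 309)/(64*h^6 - 160*h^5 - 844*h^4 + 956*h^3 + 3761*h^2 + 1652*h + 196)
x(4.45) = -0.02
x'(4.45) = 0.06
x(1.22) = 0.35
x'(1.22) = -0.29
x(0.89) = 0.48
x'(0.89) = -0.52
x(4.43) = -0.02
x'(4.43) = 0.07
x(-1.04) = -1.75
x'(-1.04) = -0.49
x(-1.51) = -2.10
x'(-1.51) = 2.53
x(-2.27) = 2.31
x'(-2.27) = 9.78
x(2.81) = 0.22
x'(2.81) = 0.10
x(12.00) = 0.00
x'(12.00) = 0.00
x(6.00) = 0.01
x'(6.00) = 0.00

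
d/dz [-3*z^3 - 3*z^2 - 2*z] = -9*z^2 - 6*z - 2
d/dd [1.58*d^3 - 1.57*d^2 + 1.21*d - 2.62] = 4.74*d^2 - 3.14*d + 1.21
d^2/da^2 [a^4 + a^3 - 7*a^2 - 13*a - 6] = 12*a^2 + 6*a - 14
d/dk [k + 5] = 1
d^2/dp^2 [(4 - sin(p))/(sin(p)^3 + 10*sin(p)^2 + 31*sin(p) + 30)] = (4*sin(p)^7 - 6*sin(p)^6 - 470*sin(p)^5 - 2560*sin(p)^4 - 3938*sin(p)^3 + 3530*sin(p)^2 + 13140*sin(p) + 7148)/(sin(p)^3 + 10*sin(p)^2 + 31*sin(p) + 30)^3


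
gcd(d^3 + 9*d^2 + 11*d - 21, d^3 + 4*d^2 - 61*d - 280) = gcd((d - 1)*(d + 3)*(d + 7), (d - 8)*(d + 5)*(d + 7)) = d + 7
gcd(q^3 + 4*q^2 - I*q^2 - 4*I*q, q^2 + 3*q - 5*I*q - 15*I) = 1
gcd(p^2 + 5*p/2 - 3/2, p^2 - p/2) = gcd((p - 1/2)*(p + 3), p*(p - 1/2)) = p - 1/2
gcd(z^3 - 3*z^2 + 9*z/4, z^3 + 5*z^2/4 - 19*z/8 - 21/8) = z - 3/2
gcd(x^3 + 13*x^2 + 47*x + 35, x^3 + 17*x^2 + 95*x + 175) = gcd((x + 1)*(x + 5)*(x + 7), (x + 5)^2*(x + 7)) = x^2 + 12*x + 35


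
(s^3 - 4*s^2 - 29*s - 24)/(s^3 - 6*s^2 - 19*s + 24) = (s + 1)/(s - 1)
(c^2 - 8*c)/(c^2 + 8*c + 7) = c*(c - 8)/(c^2 + 8*c + 7)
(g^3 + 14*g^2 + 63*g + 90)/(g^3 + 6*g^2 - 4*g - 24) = (g^2 + 8*g + 15)/(g^2 - 4)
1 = 1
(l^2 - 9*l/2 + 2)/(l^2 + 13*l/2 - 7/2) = (l - 4)/(l + 7)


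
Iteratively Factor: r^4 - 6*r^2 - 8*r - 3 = (r + 1)*(r^3 - r^2 - 5*r - 3) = (r - 3)*(r + 1)*(r^2 + 2*r + 1) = (r - 3)*(r + 1)^2*(r + 1)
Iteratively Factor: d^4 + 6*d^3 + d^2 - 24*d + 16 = (d - 1)*(d^3 + 7*d^2 + 8*d - 16) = (d - 1)^2*(d^2 + 8*d + 16) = (d - 1)^2*(d + 4)*(d + 4)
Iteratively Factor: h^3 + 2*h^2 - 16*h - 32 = (h + 4)*(h^2 - 2*h - 8) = (h + 2)*(h + 4)*(h - 4)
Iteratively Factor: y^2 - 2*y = (y - 2)*(y)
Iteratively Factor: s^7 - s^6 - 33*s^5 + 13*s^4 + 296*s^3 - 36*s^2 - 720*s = (s + 2)*(s^6 - 3*s^5 - 27*s^4 + 67*s^3 + 162*s^2 - 360*s) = (s + 2)*(s + 3)*(s^5 - 6*s^4 - 9*s^3 + 94*s^2 - 120*s) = s*(s + 2)*(s + 3)*(s^4 - 6*s^3 - 9*s^2 + 94*s - 120) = s*(s - 3)*(s + 2)*(s + 3)*(s^3 - 3*s^2 - 18*s + 40) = s*(s - 3)*(s + 2)*(s + 3)*(s + 4)*(s^2 - 7*s + 10) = s*(s - 3)*(s - 2)*(s + 2)*(s + 3)*(s + 4)*(s - 5)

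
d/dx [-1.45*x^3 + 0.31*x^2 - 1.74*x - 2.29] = -4.35*x^2 + 0.62*x - 1.74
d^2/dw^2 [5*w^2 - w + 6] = 10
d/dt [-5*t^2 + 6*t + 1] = 6 - 10*t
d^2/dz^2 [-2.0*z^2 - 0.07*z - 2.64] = -4.00000000000000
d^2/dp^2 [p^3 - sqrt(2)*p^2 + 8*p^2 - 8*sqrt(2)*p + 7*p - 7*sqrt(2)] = 6*p - 2*sqrt(2) + 16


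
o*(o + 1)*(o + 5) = o^3 + 6*o^2 + 5*o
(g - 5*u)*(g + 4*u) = g^2 - g*u - 20*u^2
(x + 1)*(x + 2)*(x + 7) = x^3 + 10*x^2 + 23*x + 14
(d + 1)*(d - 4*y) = d^2 - 4*d*y + d - 4*y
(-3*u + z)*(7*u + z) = -21*u^2 + 4*u*z + z^2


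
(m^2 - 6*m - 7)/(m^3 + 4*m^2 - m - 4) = (m - 7)/(m^2 + 3*m - 4)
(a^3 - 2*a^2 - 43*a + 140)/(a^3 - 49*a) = (a^2 - 9*a + 20)/(a*(a - 7))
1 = 1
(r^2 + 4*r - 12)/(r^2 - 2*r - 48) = (r - 2)/(r - 8)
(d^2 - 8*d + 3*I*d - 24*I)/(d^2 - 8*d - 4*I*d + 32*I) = (d + 3*I)/(d - 4*I)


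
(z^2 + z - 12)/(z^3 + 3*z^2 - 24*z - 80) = (z - 3)/(z^2 - z - 20)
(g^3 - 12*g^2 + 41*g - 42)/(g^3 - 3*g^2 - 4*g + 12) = (g - 7)/(g + 2)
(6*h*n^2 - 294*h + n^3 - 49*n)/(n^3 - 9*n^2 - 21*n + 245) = (6*h*n + 42*h + n^2 + 7*n)/(n^2 - 2*n - 35)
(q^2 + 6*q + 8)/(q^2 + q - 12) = (q + 2)/(q - 3)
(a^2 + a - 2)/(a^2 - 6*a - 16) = (a - 1)/(a - 8)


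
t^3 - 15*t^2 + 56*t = t*(t - 8)*(t - 7)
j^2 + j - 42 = (j - 6)*(j + 7)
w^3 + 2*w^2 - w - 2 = (w - 1)*(w + 1)*(w + 2)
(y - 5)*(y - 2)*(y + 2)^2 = y^4 - 3*y^3 - 14*y^2 + 12*y + 40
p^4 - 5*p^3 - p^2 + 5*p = p*(p - 5)*(p - 1)*(p + 1)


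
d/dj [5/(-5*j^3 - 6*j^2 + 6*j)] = 15*(5*j^2 + 4*j - 2)/(j^2*(5*j^2 + 6*j - 6)^2)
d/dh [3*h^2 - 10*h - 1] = 6*h - 10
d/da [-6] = 0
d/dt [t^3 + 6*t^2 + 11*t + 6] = 3*t^2 + 12*t + 11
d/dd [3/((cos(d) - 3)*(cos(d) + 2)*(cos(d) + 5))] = 3*(-3*sin(d)^2 + 8*cos(d) - 8)*sin(d)/((cos(d) - 3)^2*(cos(d) + 2)^2*(cos(d) + 5)^2)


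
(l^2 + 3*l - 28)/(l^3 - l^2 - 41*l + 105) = (l - 4)/(l^2 - 8*l + 15)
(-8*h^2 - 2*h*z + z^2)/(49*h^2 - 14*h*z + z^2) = (-8*h^2 - 2*h*z + z^2)/(49*h^2 - 14*h*z + z^2)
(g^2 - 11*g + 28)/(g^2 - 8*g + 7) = (g - 4)/(g - 1)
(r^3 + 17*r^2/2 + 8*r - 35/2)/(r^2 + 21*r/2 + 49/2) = (2*r^2 + 3*r - 5)/(2*r + 7)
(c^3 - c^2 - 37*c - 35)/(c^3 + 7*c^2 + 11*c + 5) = (c - 7)/(c + 1)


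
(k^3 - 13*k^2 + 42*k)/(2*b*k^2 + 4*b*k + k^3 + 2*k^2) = (k^2 - 13*k + 42)/(2*b*k + 4*b + k^2 + 2*k)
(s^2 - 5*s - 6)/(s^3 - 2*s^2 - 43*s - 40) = (s - 6)/(s^2 - 3*s - 40)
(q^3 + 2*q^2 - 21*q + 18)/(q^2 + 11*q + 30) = (q^2 - 4*q + 3)/(q + 5)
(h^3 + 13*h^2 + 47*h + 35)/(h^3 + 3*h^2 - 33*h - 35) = (h + 5)/(h - 5)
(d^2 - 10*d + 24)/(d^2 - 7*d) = (d^2 - 10*d + 24)/(d*(d - 7))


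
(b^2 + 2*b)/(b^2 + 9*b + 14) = b/(b + 7)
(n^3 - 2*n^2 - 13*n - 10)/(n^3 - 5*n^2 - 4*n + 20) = (n + 1)/(n - 2)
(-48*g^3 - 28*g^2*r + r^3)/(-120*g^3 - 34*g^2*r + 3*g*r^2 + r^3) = (2*g + r)/(5*g + r)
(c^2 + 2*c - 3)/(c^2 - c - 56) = (-c^2 - 2*c + 3)/(-c^2 + c + 56)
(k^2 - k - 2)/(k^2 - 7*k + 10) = (k + 1)/(k - 5)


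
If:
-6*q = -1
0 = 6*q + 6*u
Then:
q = 1/6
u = -1/6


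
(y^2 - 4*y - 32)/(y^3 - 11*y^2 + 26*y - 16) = (y + 4)/(y^2 - 3*y + 2)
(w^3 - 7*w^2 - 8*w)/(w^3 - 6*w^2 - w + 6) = w*(w - 8)/(w^2 - 7*w + 6)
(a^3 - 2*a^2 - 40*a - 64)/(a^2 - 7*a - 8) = (a^2 + 6*a + 8)/(a + 1)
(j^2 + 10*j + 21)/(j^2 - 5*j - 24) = (j + 7)/(j - 8)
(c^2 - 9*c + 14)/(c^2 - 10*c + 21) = (c - 2)/(c - 3)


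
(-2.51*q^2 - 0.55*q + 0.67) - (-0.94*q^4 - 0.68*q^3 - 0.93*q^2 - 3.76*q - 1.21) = 0.94*q^4 + 0.68*q^3 - 1.58*q^2 + 3.21*q + 1.88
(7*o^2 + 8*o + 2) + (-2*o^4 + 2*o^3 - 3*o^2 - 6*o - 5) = -2*o^4 + 2*o^3 + 4*o^2 + 2*o - 3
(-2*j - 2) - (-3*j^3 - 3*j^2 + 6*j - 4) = 3*j^3 + 3*j^2 - 8*j + 2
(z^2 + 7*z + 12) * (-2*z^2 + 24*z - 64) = -2*z^4 + 10*z^3 + 80*z^2 - 160*z - 768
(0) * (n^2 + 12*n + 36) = 0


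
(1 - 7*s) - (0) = 1 - 7*s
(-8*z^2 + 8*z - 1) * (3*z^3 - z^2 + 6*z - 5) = -24*z^5 + 32*z^4 - 59*z^3 + 89*z^2 - 46*z + 5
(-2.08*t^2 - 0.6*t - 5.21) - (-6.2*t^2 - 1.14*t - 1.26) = 4.12*t^2 + 0.54*t - 3.95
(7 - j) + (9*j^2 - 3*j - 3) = 9*j^2 - 4*j + 4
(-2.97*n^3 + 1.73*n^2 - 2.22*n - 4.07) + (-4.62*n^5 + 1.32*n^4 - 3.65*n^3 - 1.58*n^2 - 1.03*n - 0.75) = -4.62*n^5 + 1.32*n^4 - 6.62*n^3 + 0.15*n^2 - 3.25*n - 4.82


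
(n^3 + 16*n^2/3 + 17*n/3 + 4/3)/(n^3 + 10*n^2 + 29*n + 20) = (n + 1/3)/(n + 5)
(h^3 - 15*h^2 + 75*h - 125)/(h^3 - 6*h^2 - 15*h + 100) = (h - 5)/(h + 4)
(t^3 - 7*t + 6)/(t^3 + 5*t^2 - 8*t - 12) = (t^2 + 2*t - 3)/(t^2 + 7*t + 6)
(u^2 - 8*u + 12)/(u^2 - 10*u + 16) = (u - 6)/(u - 8)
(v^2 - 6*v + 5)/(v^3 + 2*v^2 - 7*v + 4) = (v - 5)/(v^2 + 3*v - 4)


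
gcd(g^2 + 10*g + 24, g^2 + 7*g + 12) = g + 4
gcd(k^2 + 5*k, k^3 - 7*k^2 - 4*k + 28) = 1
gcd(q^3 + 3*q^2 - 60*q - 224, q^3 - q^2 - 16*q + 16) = q + 4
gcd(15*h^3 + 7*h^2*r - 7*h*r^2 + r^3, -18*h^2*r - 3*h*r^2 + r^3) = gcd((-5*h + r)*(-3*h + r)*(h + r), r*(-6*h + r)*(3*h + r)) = 1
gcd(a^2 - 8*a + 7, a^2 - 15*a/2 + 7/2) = a - 7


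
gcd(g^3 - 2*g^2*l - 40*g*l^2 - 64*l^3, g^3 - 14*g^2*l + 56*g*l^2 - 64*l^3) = g - 8*l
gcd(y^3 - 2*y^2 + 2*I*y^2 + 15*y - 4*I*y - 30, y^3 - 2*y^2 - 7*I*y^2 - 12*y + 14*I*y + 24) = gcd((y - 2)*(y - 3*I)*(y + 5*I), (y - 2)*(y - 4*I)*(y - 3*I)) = y^2 + y*(-2 - 3*I) + 6*I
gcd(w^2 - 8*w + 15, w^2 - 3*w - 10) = w - 5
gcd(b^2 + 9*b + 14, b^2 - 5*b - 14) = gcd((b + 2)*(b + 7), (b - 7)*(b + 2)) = b + 2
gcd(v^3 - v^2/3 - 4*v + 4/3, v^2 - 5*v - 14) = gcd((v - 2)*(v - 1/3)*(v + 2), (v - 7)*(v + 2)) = v + 2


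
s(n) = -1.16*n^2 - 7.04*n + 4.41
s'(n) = -2.32*n - 7.04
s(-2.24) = 14.36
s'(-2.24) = -1.84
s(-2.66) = 14.93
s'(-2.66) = -0.87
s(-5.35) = 8.87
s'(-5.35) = 5.37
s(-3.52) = 14.82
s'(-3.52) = 1.13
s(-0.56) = 7.99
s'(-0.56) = -5.74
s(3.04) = -27.71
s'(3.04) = -14.09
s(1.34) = -7.11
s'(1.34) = -10.15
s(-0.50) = 7.64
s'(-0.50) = -5.88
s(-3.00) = 15.09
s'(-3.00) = -0.08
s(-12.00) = -78.15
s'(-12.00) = 20.80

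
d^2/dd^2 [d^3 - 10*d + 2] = 6*d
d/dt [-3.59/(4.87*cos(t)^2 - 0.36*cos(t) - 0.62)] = (1.2924 - 34.9666*cos(t))*sin(t)/(-4.87*cos(t)^2 + 0.36*cos(t) + 0.62)^2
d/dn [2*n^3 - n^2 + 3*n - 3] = 6*n^2 - 2*n + 3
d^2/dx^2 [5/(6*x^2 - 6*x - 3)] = 20*(2*x^2 - 2*x - 2*(2*x - 1)^2 - 1)/(3*(-2*x^2 + 2*x + 1)^3)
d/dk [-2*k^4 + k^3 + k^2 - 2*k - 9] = -8*k^3 + 3*k^2 + 2*k - 2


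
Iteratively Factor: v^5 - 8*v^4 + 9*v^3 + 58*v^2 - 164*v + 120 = (v - 5)*(v^4 - 3*v^3 - 6*v^2 + 28*v - 24) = (v - 5)*(v - 2)*(v^3 - v^2 - 8*v + 12) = (v - 5)*(v - 2)*(v + 3)*(v^2 - 4*v + 4) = (v - 5)*(v - 2)^2*(v + 3)*(v - 2)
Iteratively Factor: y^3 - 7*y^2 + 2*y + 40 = (y - 4)*(y^2 - 3*y - 10) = (y - 4)*(y + 2)*(y - 5)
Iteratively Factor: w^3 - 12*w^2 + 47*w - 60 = (w - 4)*(w^2 - 8*w + 15) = (w - 5)*(w - 4)*(w - 3)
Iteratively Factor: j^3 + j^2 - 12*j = (j - 3)*(j^2 + 4*j) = (j - 3)*(j + 4)*(j)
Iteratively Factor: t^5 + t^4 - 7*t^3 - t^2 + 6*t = (t + 3)*(t^4 - 2*t^3 - t^2 + 2*t) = t*(t + 3)*(t^3 - 2*t^2 - t + 2) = t*(t - 2)*(t + 3)*(t^2 - 1) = t*(t - 2)*(t - 1)*(t + 3)*(t + 1)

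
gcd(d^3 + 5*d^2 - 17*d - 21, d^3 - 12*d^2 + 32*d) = 1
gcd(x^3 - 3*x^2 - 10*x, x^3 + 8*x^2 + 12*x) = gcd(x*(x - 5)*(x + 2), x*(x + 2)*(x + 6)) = x^2 + 2*x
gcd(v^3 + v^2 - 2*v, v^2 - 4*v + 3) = v - 1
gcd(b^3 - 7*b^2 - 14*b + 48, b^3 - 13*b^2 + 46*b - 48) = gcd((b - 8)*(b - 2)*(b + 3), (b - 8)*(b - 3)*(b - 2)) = b^2 - 10*b + 16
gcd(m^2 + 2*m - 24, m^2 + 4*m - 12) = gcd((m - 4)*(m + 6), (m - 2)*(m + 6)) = m + 6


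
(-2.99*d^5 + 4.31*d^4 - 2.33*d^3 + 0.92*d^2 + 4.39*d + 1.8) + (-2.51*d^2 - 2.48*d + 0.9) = -2.99*d^5 + 4.31*d^4 - 2.33*d^3 - 1.59*d^2 + 1.91*d + 2.7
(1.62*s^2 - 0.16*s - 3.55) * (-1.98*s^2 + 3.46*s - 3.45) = -3.2076*s^4 + 5.922*s^3 + 0.886399999999999*s^2 - 11.731*s + 12.2475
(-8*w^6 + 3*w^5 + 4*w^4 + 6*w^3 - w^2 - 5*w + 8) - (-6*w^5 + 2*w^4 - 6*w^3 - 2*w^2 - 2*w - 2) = -8*w^6 + 9*w^5 + 2*w^4 + 12*w^3 + w^2 - 3*w + 10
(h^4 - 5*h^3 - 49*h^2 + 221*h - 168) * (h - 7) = h^5 - 12*h^4 - 14*h^3 + 564*h^2 - 1715*h + 1176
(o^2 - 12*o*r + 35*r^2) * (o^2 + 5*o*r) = o^4 - 7*o^3*r - 25*o^2*r^2 + 175*o*r^3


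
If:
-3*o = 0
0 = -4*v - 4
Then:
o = 0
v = -1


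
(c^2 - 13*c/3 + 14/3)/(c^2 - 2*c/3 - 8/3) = (3*c - 7)/(3*c + 4)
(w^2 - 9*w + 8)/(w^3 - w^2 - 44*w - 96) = (w - 1)/(w^2 + 7*w + 12)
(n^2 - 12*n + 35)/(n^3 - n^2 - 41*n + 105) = (n - 7)/(n^2 + 4*n - 21)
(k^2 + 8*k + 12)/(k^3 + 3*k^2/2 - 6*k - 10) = 2*(k + 6)/(2*k^2 - k - 10)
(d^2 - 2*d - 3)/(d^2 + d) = (d - 3)/d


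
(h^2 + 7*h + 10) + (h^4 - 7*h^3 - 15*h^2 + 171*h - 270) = h^4 - 7*h^3 - 14*h^2 + 178*h - 260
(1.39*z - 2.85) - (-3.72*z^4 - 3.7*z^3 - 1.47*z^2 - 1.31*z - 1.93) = 3.72*z^4 + 3.7*z^3 + 1.47*z^2 + 2.7*z - 0.92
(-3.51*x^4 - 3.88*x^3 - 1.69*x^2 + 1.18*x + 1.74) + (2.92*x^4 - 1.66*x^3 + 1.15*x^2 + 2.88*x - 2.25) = -0.59*x^4 - 5.54*x^3 - 0.54*x^2 + 4.06*x - 0.51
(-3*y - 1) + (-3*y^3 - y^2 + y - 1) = -3*y^3 - y^2 - 2*y - 2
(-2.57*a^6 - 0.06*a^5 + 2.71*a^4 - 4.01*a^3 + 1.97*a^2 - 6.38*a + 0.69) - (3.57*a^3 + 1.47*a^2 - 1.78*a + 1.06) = -2.57*a^6 - 0.06*a^5 + 2.71*a^4 - 7.58*a^3 + 0.5*a^2 - 4.6*a - 0.37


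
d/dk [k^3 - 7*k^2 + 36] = k*(3*k - 14)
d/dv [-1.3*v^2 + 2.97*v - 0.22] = 2.97 - 2.6*v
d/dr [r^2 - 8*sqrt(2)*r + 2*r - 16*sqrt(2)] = 2*r - 8*sqrt(2) + 2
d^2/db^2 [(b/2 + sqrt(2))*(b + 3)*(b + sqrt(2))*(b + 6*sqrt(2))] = 6*b^2 + 9*b + 27*sqrt(2)*b + 27*sqrt(2) + 40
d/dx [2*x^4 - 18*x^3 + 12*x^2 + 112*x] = 8*x^3 - 54*x^2 + 24*x + 112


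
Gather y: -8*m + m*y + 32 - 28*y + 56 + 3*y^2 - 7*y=-8*m + 3*y^2 + y*(m - 35) + 88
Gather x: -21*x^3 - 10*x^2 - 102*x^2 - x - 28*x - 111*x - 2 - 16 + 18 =-21*x^3 - 112*x^2 - 140*x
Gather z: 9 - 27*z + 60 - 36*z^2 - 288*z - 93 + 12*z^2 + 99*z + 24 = -24*z^2 - 216*z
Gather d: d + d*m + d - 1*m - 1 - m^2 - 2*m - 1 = d*(m + 2) - m^2 - 3*m - 2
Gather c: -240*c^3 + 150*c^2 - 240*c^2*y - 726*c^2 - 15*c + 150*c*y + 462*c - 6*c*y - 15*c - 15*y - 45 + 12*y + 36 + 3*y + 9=-240*c^3 + c^2*(-240*y - 576) + c*(144*y + 432)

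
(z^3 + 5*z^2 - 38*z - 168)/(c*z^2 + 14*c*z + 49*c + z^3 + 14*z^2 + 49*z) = (z^2 - 2*z - 24)/(c*z + 7*c + z^2 + 7*z)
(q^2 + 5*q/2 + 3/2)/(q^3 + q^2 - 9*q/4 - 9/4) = 2/(2*q - 3)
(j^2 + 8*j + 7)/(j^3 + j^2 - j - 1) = (j + 7)/(j^2 - 1)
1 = 1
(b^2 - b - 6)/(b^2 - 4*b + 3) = (b + 2)/(b - 1)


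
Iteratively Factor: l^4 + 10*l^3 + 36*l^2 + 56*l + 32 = (l + 4)*(l^3 + 6*l^2 + 12*l + 8) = (l + 2)*(l + 4)*(l^2 + 4*l + 4) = (l + 2)^2*(l + 4)*(l + 2)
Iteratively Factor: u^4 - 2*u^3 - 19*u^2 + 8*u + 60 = (u - 2)*(u^3 - 19*u - 30) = (u - 2)*(u + 2)*(u^2 - 2*u - 15) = (u - 5)*(u - 2)*(u + 2)*(u + 3)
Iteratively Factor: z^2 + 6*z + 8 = (z + 2)*(z + 4)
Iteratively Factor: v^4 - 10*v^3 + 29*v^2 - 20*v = (v - 1)*(v^3 - 9*v^2 + 20*v) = (v - 5)*(v - 1)*(v^2 - 4*v) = v*(v - 5)*(v - 1)*(v - 4)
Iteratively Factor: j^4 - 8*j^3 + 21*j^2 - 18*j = (j - 3)*(j^3 - 5*j^2 + 6*j) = (j - 3)*(j - 2)*(j^2 - 3*j) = (j - 3)^2*(j - 2)*(j)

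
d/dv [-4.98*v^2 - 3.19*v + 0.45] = -9.96*v - 3.19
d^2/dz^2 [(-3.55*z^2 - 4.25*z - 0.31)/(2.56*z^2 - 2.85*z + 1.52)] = (-107.5072*z^3 + 70.692864*z^2 + 112.79616*z - 55.849246)/(16.777216*z^6 - 56.03328*z^5 + 92.265216*z^4 - 89.688645*z^3 + 54.782472*z^2 - 19.75392*z + 3.511808)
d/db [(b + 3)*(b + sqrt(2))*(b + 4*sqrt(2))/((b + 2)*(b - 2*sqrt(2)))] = (b^4 - 4*sqrt(2)*b^3 + 4*b^3 - 23*sqrt(2)*b^2 - 22*b^2 - 128*b - 24*sqrt(2)*b - 168 + 16*sqrt(2))/(b^4 - 4*sqrt(2)*b^3 + 4*b^3 - 16*sqrt(2)*b^2 + 12*b^2 - 16*sqrt(2)*b + 32*b + 32)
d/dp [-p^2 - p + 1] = -2*p - 1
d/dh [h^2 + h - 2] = 2*h + 1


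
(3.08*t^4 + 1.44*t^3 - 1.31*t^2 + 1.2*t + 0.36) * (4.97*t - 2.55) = 15.3076*t^5 - 0.6972*t^4 - 10.1827*t^3 + 9.3045*t^2 - 1.2708*t - 0.918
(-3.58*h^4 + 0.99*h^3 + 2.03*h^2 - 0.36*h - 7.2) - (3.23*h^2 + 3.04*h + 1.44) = -3.58*h^4 + 0.99*h^3 - 1.2*h^2 - 3.4*h - 8.64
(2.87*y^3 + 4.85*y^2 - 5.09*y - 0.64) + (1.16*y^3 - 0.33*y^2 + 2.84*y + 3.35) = 4.03*y^3 + 4.52*y^2 - 2.25*y + 2.71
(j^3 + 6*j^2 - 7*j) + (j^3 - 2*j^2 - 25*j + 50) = 2*j^3 + 4*j^2 - 32*j + 50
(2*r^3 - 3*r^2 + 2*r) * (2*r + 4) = 4*r^4 + 2*r^3 - 8*r^2 + 8*r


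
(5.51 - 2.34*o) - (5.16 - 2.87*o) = 0.53*o + 0.35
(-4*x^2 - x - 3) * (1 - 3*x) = 12*x^3 - x^2 + 8*x - 3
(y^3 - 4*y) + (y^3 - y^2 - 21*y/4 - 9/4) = 2*y^3 - y^2 - 37*y/4 - 9/4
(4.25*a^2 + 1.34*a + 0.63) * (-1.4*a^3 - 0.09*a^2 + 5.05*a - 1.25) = -5.95*a^5 - 2.2585*a^4 + 20.4599*a^3 + 1.3978*a^2 + 1.5065*a - 0.7875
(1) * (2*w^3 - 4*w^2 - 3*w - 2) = 2*w^3 - 4*w^2 - 3*w - 2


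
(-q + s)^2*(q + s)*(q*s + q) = q^4*s + q^4 - q^3*s^2 - q^3*s - q^2*s^3 - q^2*s^2 + q*s^4 + q*s^3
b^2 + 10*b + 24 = (b + 4)*(b + 6)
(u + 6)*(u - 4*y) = u^2 - 4*u*y + 6*u - 24*y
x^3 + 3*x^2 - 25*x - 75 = (x - 5)*(x + 3)*(x + 5)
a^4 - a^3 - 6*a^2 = a^2*(a - 3)*(a + 2)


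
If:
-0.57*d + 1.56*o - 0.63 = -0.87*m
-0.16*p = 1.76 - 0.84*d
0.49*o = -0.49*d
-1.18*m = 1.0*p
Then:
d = 1.25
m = 3.78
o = -1.25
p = -4.46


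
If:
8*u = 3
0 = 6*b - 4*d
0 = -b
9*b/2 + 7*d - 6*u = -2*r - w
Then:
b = 0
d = 0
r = 9/8 - w/2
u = 3/8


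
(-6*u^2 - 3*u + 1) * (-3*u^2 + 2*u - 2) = 18*u^4 - 3*u^3 + 3*u^2 + 8*u - 2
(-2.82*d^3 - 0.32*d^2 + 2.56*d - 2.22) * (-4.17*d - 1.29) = 11.7594*d^4 + 4.9722*d^3 - 10.2624*d^2 + 5.955*d + 2.8638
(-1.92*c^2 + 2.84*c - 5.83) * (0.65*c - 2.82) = -1.248*c^3 + 7.2604*c^2 - 11.7983*c + 16.4406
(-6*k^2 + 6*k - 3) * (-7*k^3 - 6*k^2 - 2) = 42*k^5 - 6*k^4 - 15*k^3 + 30*k^2 - 12*k + 6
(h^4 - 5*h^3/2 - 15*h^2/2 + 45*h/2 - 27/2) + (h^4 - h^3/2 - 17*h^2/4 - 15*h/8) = 2*h^4 - 3*h^3 - 47*h^2/4 + 165*h/8 - 27/2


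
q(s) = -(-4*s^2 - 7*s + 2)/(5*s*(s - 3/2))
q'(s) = -(-8*s - 7)/(5*s*(s - 3/2)) + (-4*s^2 - 7*s + 2)/(5*s*(s - 3/2)^2) + (-4*s^2 - 7*s + 2)/(5*s^2*(s - 3/2))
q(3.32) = 2.16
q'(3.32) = -0.73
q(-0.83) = -0.52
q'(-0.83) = -0.82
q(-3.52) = 0.26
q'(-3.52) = -0.11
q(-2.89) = 0.18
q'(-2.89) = -0.15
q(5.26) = 1.47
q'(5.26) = -0.17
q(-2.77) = 0.16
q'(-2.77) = -0.16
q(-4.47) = 0.35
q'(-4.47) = -0.08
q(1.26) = -8.71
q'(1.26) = -40.68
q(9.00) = 1.14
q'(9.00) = -0.04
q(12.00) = 1.04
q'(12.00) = -0.02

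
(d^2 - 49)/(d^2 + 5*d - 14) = (d - 7)/(d - 2)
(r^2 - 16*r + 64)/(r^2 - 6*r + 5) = (r^2 - 16*r + 64)/(r^2 - 6*r + 5)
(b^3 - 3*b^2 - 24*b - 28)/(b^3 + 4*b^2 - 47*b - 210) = (b^2 + 4*b + 4)/(b^2 + 11*b + 30)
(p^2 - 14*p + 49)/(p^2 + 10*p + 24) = (p^2 - 14*p + 49)/(p^2 + 10*p + 24)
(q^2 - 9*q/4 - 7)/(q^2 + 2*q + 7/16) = 4*(q - 4)/(4*q + 1)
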